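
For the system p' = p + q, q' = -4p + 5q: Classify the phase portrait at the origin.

A = [[1,1],[-4,5]]; det(A-λI) = λ^2 - 6λ + 9.
repeated λ = 3 with a single eigenvector.

unstable improper node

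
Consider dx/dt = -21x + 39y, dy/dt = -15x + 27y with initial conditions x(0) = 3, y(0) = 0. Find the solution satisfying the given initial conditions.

x(t) = -24e^(3t)sin(3t) + 3e^(3t)cos(3t), y(t) = -15e^(3t)sin(3t)

Coefficient matrix A = [[-21, 39], [-15, 27]].
Characteristic polynomial det(A - λI) = λ^2 - 6λ + 18 = 0.
Eigenvalues λ = 3 ± 3i (complex conjugate pair).
For λ=3+3i: an eigenvector is (2,1) - i(-3,-2) = (2 + 3i, 1 + 2i).
A real fundamental pair from Re and Im of e^((3+3i)t)v: X_1 = e^(3t)(cos(3t)·(2,1) + sin(3t)·(-3,-2)), X_2 = e^(3t)(sin(3t)·(2,1) - cos(3t)·(-3,-2)).
General solution: c_1X_1 + c_2X_2.
Applying x(0)=3, y(0)=0 gives c_1=6, c_2=-3.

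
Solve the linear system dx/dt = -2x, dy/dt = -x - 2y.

x(t) = -C_2e^(-2t), y(t) = C_1e^(-2t) + C_2te^(-2t) - C_2e^(-2t)

Coefficient matrix A = [[-2, 0], [-1, -2]].
Characteristic polynomial det(A - λI) = λ^2 + 4λ + 4 = 0.
Single eigenvalue λ = -2 with algebraic multiplicity 2.
Eigenvector v = (0,1); generalized eigenvector w with (A-λI)w=v is (-1,-1).
General solution: e^(-2t)[C_1·v + C_2·(t·v + w)].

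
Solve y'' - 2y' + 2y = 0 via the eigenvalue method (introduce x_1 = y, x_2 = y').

y(t) = K_1e^(t)cos(t) + K_2e^(t)sin(t)

Let x_1 = y, x_2 = y'. Then x_1' = x_2 and x_2' = -2x_1 + 2x_2.
A = [[0,1],[-2,2]]; det(A-λI) = λ^2 - 2λ + 2.
Eigenvalues λ = 1 ± i.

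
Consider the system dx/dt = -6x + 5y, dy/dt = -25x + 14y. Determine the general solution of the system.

Coefficient matrix A = [[-6, 5], [-25, 14]].
Characteristic polynomial det(A - λI) = λ^2 - 8λ + 41 = 0.
Eigenvalues λ = 4 ± 5i (complex conjugate pair).
For λ=4+5i: an eigenvector is (1,2) - i(0,-1) = (1, 2 + i).
A real fundamental pair from Re and Im of e^((4+5i)t)v: X_1 = e^(4t)(cos(5t)·(1,2) + sin(5t)·(0,-1)), X_2 = e^(4t)(sin(5t)·(1,2) - cos(5t)·(0,-1)).
General solution: C_1X_1 + C_2X_2.

x(t) = C_1e^(4t)cos(5t) + C_2e^(4t)sin(5t), y(t) = -C_1e^(4t)sin(5t) + 2C_1e^(4t)cos(5t) + 2C_2e^(4t)sin(5t) + C_2e^(4t)cos(5t)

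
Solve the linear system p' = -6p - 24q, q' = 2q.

Coefficient matrix A = [[-6, -24], [0, 2]].
Characteristic polynomial det(A - λI) = λ^2 + 4λ - 12 = 0.
Eigenvalues λ = 2, -6.
For λ=2: (A-λI) row 1 is [-8, -24], so an eigenvector is (3, -1).
For λ=-6: (A-λI) row 1 is [0, -24], so an eigenvector is (-1, 0).
General solution: C_1e^(2t)(3,-1) + C_2e^(-6t)(-1,0).

p(t) = 3C_1e^(2t) - C_2e^(-6t), q(t) = -C_1e^(2t)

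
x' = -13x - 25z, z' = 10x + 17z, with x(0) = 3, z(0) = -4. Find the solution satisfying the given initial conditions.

x(t) = 11e^(2t)sin(5t) + 3e^(2t)cos(5t), z(t) = -6e^(2t)sin(5t) - 4e^(2t)cos(5t)

Coefficient matrix A = [[-13, -25], [10, 17]].
Characteristic polynomial det(A - λI) = λ^2 - 4λ + 29 = 0.
Eigenvalues λ = 2 ± 5i (complex conjugate pair).
For λ=2+5i: an eigenvector is (2,-1) - i(-1,1) = (2 + i, -1 - i).
A real fundamental pair from Re and Im of e^((2+5i)t)v: X_1 = e^(2t)(cos(5t)·(2,-1) + sin(5t)·(-1,1)), X_2 = e^(2t)(sin(5t)·(2,-1) - cos(5t)·(-1,1)).
General solution: c_1X_1 + c_2X_2.
Applying x(0)=3, z(0)=-4 gives c_1=-1, c_2=5.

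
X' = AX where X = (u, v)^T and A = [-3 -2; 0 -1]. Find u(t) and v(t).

Coefficient matrix A = [[-3, -2], [0, -1]].
Characteristic polynomial det(A - λI) = λ^2 + 4λ + 3 = 0.
Eigenvalues λ = -3, -1.
For λ=-3: (A-λI) row 1 is [0, -2], so an eigenvector is (1, 0).
For λ=-1: (A-λI) row 1 is [-2, -2], so an eigenvector is (-1, 1).
General solution: K_1e^(-3t)(1,0) + K_2e^(-t)(-1,1).

u(t) = K_1e^(-3t) - K_2e^(-t), v(t) = K_2e^(-t)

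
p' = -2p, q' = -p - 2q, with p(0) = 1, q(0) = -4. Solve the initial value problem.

Coefficient matrix A = [[-2, 0], [-1, -2]].
Characteristic polynomial det(A - λI) = λ^2 + 4λ + 4 = 0.
Single eigenvalue λ = -2 with algebraic multiplicity 2.
Eigenvector v = (0,-1); generalized eigenvector w with (A-λI)w=v is (1,0).
General solution: e^(-2t)[K_1·v + K_2·(t·v + w)].
Applying p(0)=1, q(0)=-4 gives K_1=4, K_2=1.

p(t) = e^(-2t), q(t) = -te^(-2t) - 4e^(-2t)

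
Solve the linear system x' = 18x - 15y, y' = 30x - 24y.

x(t) = K_1e^(-3t)sin(3t) - 2K_1e^(-3t)cos(3t) - 2K_2e^(-3t)sin(3t) - K_2e^(-3t)cos(3t), y(t) = K_1e^(-3t)sin(3t) - 3K_1e^(-3t)cos(3t) - 3K_2e^(-3t)sin(3t) - K_2e^(-3t)cos(3t)

Coefficient matrix A = [[18, -15], [30, -24]].
Characteristic polynomial det(A - λI) = λ^2 + 6λ + 18 = 0.
Eigenvalues λ = -3 ± 3i (complex conjugate pair).
For λ=-3+3i: an eigenvector is (-2,-3) - i(1,1) = (-2 - i, -3 - i).
A real fundamental pair from Re and Im of e^((-3+3i)t)v: X_1 = e^(-3t)(cos(3t)·(-2,-3) + sin(3t)·(1,1)), X_2 = e^(-3t)(sin(3t)·(-2,-3) - cos(3t)·(1,1)).
General solution: K_1X_1 + K_2X_2.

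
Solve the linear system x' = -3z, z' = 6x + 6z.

Coefficient matrix A = [[0, -3], [6, 6]].
Characteristic polynomial det(A - λI) = λ^2 - 6λ + 18 = 0.
Eigenvalues λ = 3 ± 3i (complex conjugate pair).
For λ=3+3i: an eigenvector is (0,1) - i(-1,1) = (0 + i, 1 - i).
A real fundamental pair from Re and Im of e^((3+3i)t)v: X_1 = e^(3t)(cos(3t)·(0,1) + sin(3t)·(-1,1)), X_2 = e^(3t)(sin(3t)·(0,1) - cos(3t)·(-1,1)).
General solution: C_1X_1 + C_2X_2.

x(t) = -C_1e^(3t)sin(3t) + C_2e^(3t)cos(3t), z(t) = C_1e^(3t)sin(3t) + C_1e^(3t)cos(3t) + C_2e^(3t)sin(3t) - C_2e^(3t)cos(3t)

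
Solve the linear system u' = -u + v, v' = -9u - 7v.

Coefficient matrix A = [[-1, 1], [-9, -7]].
Characteristic polynomial det(A - λI) = λ^2 + 8λ + 16 = 0.
Single eigenvalue λ = -4 with algebraic multiplicity 2.
Eigenvector v = (1,-3); generalized eigenvector w with (A-λI)w=v is (0,1).
General solution: e^(-4t)[K_1·v + K_2·(t·v + w)].

u(t) = K_1e^(-4t) + K_2te^(-4t), v(t) = -3K_1e^(-4t) - 3K_2te^(-4t) + K_2e^(-4t)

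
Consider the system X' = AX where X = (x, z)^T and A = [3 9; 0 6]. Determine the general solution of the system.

x(t) = -3C_1e^(6t) - C_2e^(3t), z(t) = -C_1e^(6t)

Coefficient matrix A = [[3, 9], [0, 6]].
Characteristic polynomial det(A - λI) = λ^2 - 9λ + 18 = 0.
Eigenvalues λ = 6, 3.
For λ=6: (A-λI) row 1 is [-3, 9], so an eigenvector is (-3, -1).
For λ=3: (A-λI) row 1 is [0, 9], so an eigenvector is (-1, 0).
General solution: C_1e^(6t)(-3,-1) + C_2e^(3t)(-1,0).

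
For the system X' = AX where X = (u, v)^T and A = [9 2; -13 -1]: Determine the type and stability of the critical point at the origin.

A = [[9,2],[-13,-1]]; det(A-λI) = λ^2 - 8λ + 17.
λ = 4 ± i: positive real part.

unstable spiral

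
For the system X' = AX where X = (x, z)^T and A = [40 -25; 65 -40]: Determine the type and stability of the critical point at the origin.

A = [[40,-25],[65,-40]]; det(A-λI) = λ^2 + 25.
λ = 0 ± 5i: zero real part.

center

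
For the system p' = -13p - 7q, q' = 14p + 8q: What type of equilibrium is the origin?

saddle

A = [[-13,-7],[14,8]]; det(A-λI) = λ^2 + 5λ - 6.
λ = -6, 1: opposite signs.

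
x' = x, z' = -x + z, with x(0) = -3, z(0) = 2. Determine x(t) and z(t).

x(t) = -3e^(t), z(t) = 3te^(t) + 2e^(t)

Coefficient matrix A = [[1, 0], [-1, 1]].
Characteristic polynomial det(A - λI) = λ^2 - 2λ + 1 = 0.
Single eigenvalue λ = 1 with algebraic multiplicity 2.
Eigenvector v = (0,1); generalized eigenvector w with (A-λI)w=v is (-1,0).
General solution: e^(t)[C_1·v + C_2·(t·v + w)].
Applying x(0)=-3, z(0)=2 gives C_1=2, C_2=3.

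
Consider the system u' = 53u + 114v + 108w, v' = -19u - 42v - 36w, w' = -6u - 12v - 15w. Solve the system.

Coefficient matrix A = [[53, 114, 108], [-19, -42, -36], [-6, -12, -15]].
det(A - λI) = 0 gives eigenvalues λ = -4, 3, -3.
For λ=-4: eigenvector (-2,1,0).
For λ=3: eigenvector (9,-3,-1).
For λ=-3: eigenvector (-6,2,1).
General solution: C_1e^(-4t)(-2,1,0) + C_2e^(3t)(9,-3,-1) + C_3e^(-3t)(-6,2,1).

u(t) = -2C_1e^(-4t) + 9C_2e^(3t) - 6C_3e^(-3t), v(t) = C_1e^(-4t) - 3C_2e^(3t) + 2C_3e^(-3t), w(t) = -C_2e^(3t) + C_3e^(-3t)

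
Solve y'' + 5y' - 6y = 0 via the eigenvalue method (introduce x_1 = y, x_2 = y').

Let x_1 = y, x_2 = y'. Then x_1' = x_2 and x_2' = 6x_1 - 5x_2.
A = [[0,1],[6,-5]]; det(A-λI) = λ^2 + 5λ - 6.
Eigenvalues λ = -6, 1 with eigenvectors (1,-6), (1,1).

y(t) = K_1e^(-6t) + K_2e^(t)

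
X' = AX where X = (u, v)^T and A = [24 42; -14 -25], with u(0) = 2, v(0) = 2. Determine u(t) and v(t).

u(t) = 20e^(3t) - 18e^(-4t), v(t) = -10e^(3t) + 12e^(-4t)

Coefficient matrix A = [[24, 42], [-14, -25]].
Characteristic polynomial det(A - λI) = λ^2 + λ - 12 = 0.
Eigenvalues λ = -4, 3.
For λ=-4: (A-λI) row 1 is [28, 42], so an eigenvector is (-3, 2).
For λ=3: (A-λI) row 1 is [21, 42], so an eigenvector is (2, -1).
General solution: C_1e^(-4t)(-3,2) + C_2e^(3t)(2,-1).
Applying u(0)=2, v(0)=2 gives C_1=6, C_2=10.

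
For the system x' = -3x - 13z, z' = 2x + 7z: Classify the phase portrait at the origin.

A = [[-3,-13],[2,7]]; det(A-λI) = λ^2 - 4λ + 5.
λ = 2 ± i: positive real part.

unstable spiral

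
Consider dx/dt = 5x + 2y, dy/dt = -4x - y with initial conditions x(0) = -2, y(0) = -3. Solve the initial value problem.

Coefficient matrix A = [[5, 2], [-4, -1]].
Characteristic polynomial det(A - λI) = λ^2 - 4λ + 3 = 0.
Eigenvalues λ = 1, 3.
For λ=1: (A-λI) row 1 is [4, 2], so an eigenvector is (-1, 2).
For λ=3: (A-λI) row 1 is [2, 2], so an eigenvector is (1, -1).
General solution: c_1e^(t)(-1,2) + c_2e^(3t)(1,-1).
Applying x(0)=-2, y(0)=-3 gives c_1=-5, c_2=-7.

x(t) = -7e^(3t) + 5e^(t), y(t) = 7e^(3t) - 10e^(t)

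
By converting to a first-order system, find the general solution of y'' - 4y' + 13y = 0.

y(t) = K_1e^(2t)cos(3t) + K_2e^(2t)sin(3t)

Let x_1 = y, x_2 = y'. Then x_1' = x_2 and x_2' = -13x_1 + 4x_2.
A = [[0,1],[-13,4]]; det(A-λI) = λ^2 - 4λ + 13.
Eigenvalues λ = 2 ± 3i.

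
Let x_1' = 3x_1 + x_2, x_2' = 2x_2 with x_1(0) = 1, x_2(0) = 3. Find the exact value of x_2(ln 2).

12

A = [[3,1],[0,2]]; eigenvalues λ = 3, 2.
Eigenvectors: (1,0) for λ=3, (-1,1) for λ=2.
From the initial condition, c_1 = 4, c_2 = 3.
x_2(ln 2) = (4)(2^3)(0) + (3)(2^2)(1) = 12.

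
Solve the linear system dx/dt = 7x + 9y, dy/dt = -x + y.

Coefficient matrix A = [[7, 9], [-1, 1]].
Characteristic polynomial det(A - λI) = λ^2 - 8λ + 16 = 0.
Single eigenvalue λ = 4 with algebraic multiplicity 2.
Eigenvector v = (-3,1); generalized eigenvector w with (A-λI)w=v is (2,-1).
General solution: e^(4t)[K_1·v + K_2·(t·v + w)].

x(t) = -3K_1e^(4t) - 3K_2te^(4t) + 2K_2e^(4t), y(t) = K_1e^(4t) + K_2te^(4t) - K_2e^(4t)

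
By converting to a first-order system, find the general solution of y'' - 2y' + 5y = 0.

Let x_1 = y, x_2 = y'. Then x_1' = x_2 and x_2' = -5x_1 + 2x_2.
A = [[0,1],[-5,2]]; det(A-λI) = λ^2 - 2λ + 5.
Eigenvalues λ = 1 ± 2i.

y(t) = K_1e^(t)cos(2t) + K_2e^(t)sin(2t)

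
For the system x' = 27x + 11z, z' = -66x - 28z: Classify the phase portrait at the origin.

saddle

A = [[27,11],[-66,-28]]; det(A-λI) = λ^2 + λ - 30.
λ = -6, 5: opposite signs.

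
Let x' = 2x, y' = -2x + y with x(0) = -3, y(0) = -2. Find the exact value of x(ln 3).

-27

A = [[2,0],[-2,1]]; eigenvalues λ = 1, 2.
Eigenvectors: (0,-1) for λ=1, (1,-2) for λ=2.
From the initial condition, c_1 = 8, c_2 = -3.
x(ln 3) = (8)(3^1)(0) + (-3)(3^2)(1) = -27.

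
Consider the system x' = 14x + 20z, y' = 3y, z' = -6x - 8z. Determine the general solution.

Coefficient matrix A = [[14, 0, 20], [0, 3, 0], [-6, 0, -8]].
det(A - λI) = 0 gives eigenvalues λ = 3, 2, 4.
For λ=3: eigenvector (0,1,0).
For λ=2: eigenvector (5,0,-3).
For λ=4: eigenvector (2,0,-1).
General solution: K_1e^(3t)(0,1,0) + K_2e^(2t)(5,0,-3) + K_3e^(4t)(2,0,-1).

x(t) = 5K_2e^(2t) + 2K_3e^(4t), y(t) = K_1e^(3t), z(t) = -3K_2e^(2t) - K_3e^(4t)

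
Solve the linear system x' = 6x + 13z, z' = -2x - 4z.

Coefficient matrix A = [[6, 13], [-2, -4]].
Characteristic polynomial det(A - λI) = λ^2 - 2λ + 2 = 0.
Eigenvalues λ = 1 ± i (complex conjugate pair).
For λ=1+i: an eigenvector is (3,-1) - i(2,-1) = (3 - 2i, -1 + i).
A real fundamental pair from Re and Im of e^((1+i)t)v: X_1 = e^(t)(cos(t)·(3,-1) + sin(t)·(2,-1)), X_2 = e^(t)(sin(t)·(3,-1) - cos(t)·(2,-1)).
General solution: c_1X_1 + c_2X_2.

x(t) = 2c_1e^(t)sin(t) + 3c_1e^(t)cos(t) + 3c_2e^(t)sin(t) - 2c_2e^(t)cos(t), z(t) = -c_1e^(t)sin(t) - c_1e^(t)cos(t) - c_2e^(t)sin(t) + c_2e^(t)cos(t)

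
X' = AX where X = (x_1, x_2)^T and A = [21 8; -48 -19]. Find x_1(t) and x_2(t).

x_1(t) = -K_1e^(5t) + K_2e^(-3t), x_2(t) = 2K_1e^(5t) - 3K_2e^(-3t)

Coefficient matrix A = [[21, 8], [-48, -19]].
Characteristic polynomial det(A - λI) = λ^2 - 2λ - 15 = 0.
Eigenvalues λ = 5, -3.
For λ=5: (A-λI) row 1 is [16, 8], so an eigenvector is (-1, 2).
For λ=-3: (A-λI) row 1 is [24, 8], so an eigenvector is (1, -3).
General solution: K_1e^(5t)(-1,2) + K_2e^(-3t)(1,-3).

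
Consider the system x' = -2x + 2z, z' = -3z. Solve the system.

x(t) = -2C_1e^(-3t) - C_2e^(-2t), z(t) = C_1e^(-3t)

Coefficient matrix A = [[-2, 2], [0, -3]].
Characteristic polynomial det(A - λI) = λ^2 + 5λ + 6 = 0.
Eigenvalues λ = -3, -2.
For λ=-3: (A-λI) row 1 is [1, 2], so an eigenvector is (-2, 1).
For λ=-2: (A-λI) row 1 is [0, 2], so an eigenvector is (-1, 0).
General solution: C_1e^(-3t)(-2,1) + C_2e^(-2t)(-1,0).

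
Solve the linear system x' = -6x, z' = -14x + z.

x(t) = c_2e^(-6t), z(t) = c_1e^(t) + 2c_2e^(-6t)

Coefficient matrix A = [[-6, 0], [-14, 1]].
Characteristic polynomial det(A - λI) = λ^2 + 5λ - 6 = 0.
Eigenvalues λ = 1, -6.
For λ=1: (A-λI) row 1 is [-7, 0], so an eigenvector is (0, 1).
For λ=-6: (A-λI) row 2 is [-14, 7], so an eigenvector is (1, 2).
General solution: c_1e^(t)(0,1) + c_2e^(-6t)(1,2).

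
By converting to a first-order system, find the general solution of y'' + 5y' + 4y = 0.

Let x_1 = y, x_2 = y'. Then x_1' = x_2 and x_2' = -4x_1 - 5x_2.
A = [[0,1],[-4,-5]]; det(A-λI) = λ^2 + 5λ + 4.
Eigenvalues λ = -4, -1 with eigenvectors (1,-4), (1,-1).

y(t) = C_1e^(-4t) + C_2e^(-t)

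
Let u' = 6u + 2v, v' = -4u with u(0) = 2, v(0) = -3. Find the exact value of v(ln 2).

A = [[6,2],[-4,0]]; eigenvalues λ = 2, 4.
Eigenvectors: (1,-2) for λ=2, (-1,1) for λ=4.
From the initial condition, c_1 = 1, c_2 = -1.
v(ln 2) = (1)(2^2)(-2) + (-1)(2^4)(1) = -24.

-24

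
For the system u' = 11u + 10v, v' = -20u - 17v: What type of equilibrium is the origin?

A = [[11,10],[-20,-17]]; det(A-λI) = λ^2 + 6λ + 13.
λ = -3 ± 2i: negative real part.

stable spiral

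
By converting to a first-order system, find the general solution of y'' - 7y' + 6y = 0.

y(t) = c_1e^(t) + c_2e^(6t)

Let x_1 = y, x_2 = y'. Then x_1' = x_2 and x_2' = -6x_1 + 7x_2.
A = [[0,1],[-6,7]]; det(A-λI) = λ^2 - 7λ + 6.
Eigenvalues λ = 1, 6 with eigenvectors (1,1), (1,6).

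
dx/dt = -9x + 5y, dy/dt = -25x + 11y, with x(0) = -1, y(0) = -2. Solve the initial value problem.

Coefficient matrix A = [[-9, 5], [-25, 11]].
Characteristic polynomial det(A - λI) = λ^2 - 2λ + 26 = 0.
Eigenvalues λ = 1 ± 5i (complex conjugate pair).
For λ=1+5i: an eigenvector is (1,2) - i(0,-1) = (1, 2 + i).
A real fundamental pair from Re and Im of e^((1+5i)t)v: X_1 = e^(t)(cos(5t)·(1,2) + sin(5t)·(0,-1)), X_2 = e^(t)(sin(5t)·(1,2) - cos(5t)·(0,-1)).
General solution: c_1X_1 + c_2X_2.
Applying x(0)=-1, y(0)=-2 gives c_1=-1, c_2=0.

x(t) = -e^(t)cos(5t), y(t) = e^(t)sin(5t) - 2e^(t)cos(5t)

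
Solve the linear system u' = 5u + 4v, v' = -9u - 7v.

u(t) = 2K_1e^(-t) + 2K_2te^(-t) - K_2e^(-t), v(t) = -3K_1e^(-t) - 3K_2te^(-t) + 2K_2e^(-t)

Coefficient matrix A = [[5, 4], [-9, -7]].
Characteristic polynomial det(A - λI) = λ^2 + 2λ + 1 = 0.
Single eigenvalue λ = -1 with algebraic multiplicity 2.
Eigenvector v = (2,-3); generalized eigenvector w with (A-λI)w=v is (-1,2).
General solution: e^(-t)[K_1·v + K_2·(t·v + w)].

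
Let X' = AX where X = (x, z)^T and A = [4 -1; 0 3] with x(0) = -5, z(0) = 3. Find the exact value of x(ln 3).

A = [[4,-1],[0,3]]; eigenvalues λ = 4, 3.
Eigenvectors: (-1,0) for λ=4, (1,1) for λ=3.
From the initial condition, c_1 = 8, c_2 = 3.
x(ln 3) = (8)(3^4)(-1) + (3)(3^3)(1) = -567.

-567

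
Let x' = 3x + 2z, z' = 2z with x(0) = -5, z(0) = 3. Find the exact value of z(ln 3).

A = [[3,2],[0,2]]; eigenvalues λ = 2, 3.
Eigenvectors: (2,-1) for λ=2, (-1,0) for λ=3.
From the initial condition, c_1 = -3, c_2 = -1.
z(ln 3) = (-3)(3^2)(-1) + (-1)(3^3)(0) = 27.

27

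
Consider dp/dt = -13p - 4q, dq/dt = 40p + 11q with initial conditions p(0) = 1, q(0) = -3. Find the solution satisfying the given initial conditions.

p(t) = e^(-t)cos(4t), q(t) = e^(-t)sin(4t) - 3e^(-t)cos(4t)

Coefficient matrix A = [[-13, -4], [40, 11]].
Characteristic polynomial det(A - λI) = λ^2 + 2λ + 17 = 0.
Eigenvalues λ = -1 ± 4i (complex conjugate pair).
For λ=-1+4i: an eigenvector is (-1,3) - i(0,-1) = (-1, 3 + i).
A real fundamental pair from Re and Im of e^((-1+4i)t)v: X_1 = e^(-t)(cos(4t)·(-1,3) + sin(4t)·(0,-1)), X_2 = e^(-t)(sin(4t)·(-1,3) - cos(4t)·(0,-1)).
General solution: K_1X_1 + K_2X_2.
Applying p(0)=1, q(0)=-3 gives K_1=-1, K_2=0.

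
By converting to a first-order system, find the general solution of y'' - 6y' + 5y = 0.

Let x_1 = y, x_2 = y'. Then x_1' = x_2 and x_2' = -5x_1 + 6x_2.
A = [[0,1],[-5,6]]; det(A-λI) = λ^2 - 6λ + 5.
Eigenvalues λ = 5, 1 with eigenvectors (1,5), (1,1).

y(t) = C_1e^(5t) + C_2e^(t)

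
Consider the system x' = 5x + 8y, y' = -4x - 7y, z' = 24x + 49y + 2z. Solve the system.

Coefficient matrix A = [[5, 8, 0], [-4, -7, 0], [24, 49, 2]].
det(A - λI) = 0 gives eigenvalues λ = 1, -3, 2.
For λ=1: eigenvector (2,-1,1).
For λ=-3: eigenvector (1,-1,5).
For λ=2: eigenvector (0,0,1).
General solution: K_1e^(t)(2,-1,1) + K_2e^(-3t)(1,-1,5) + K_3e^(2t)(0,0,1).

x(t) = 2K_1e^(t) + K_2e^(-3t), y(t) = -K_1e^(t) - K_2e^(-3t), z(t) = K_1e^(t) + 5K_2e^(-3t) + K_3e^(2t)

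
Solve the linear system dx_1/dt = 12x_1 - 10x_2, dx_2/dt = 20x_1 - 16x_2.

x_1(t) = -c_1e^(-2t)sin(2t) + 2c_1e^(-2t)cos(2t) + 2c_2e^(-2t)sin(2t) + c_2e^(-2t)cos(2t), x_2(t) = -c_1e^(-2t)sin(2t) + 3c_1e^(-2t)cos(2t) + 3c_2e^(-2t)sin(2t) + c_2e^(-2t)cos(2t)

Coefficient matrix A = [[12, -10], [20, -16]].
Characteristic polynomial det(A - λI) = λ^2 + 4λ + 8 = 0.
Eigenvalues λ = -2 ± 2i (complex conjugate pair).
For λ=-2+2i: an eigenvector is (2,3) - i(-1,-1) = (2 + i, 3 + i).
A real fundamental pair from Re and Im of e^((-2+2i)t)v: X_1 = e^(-2t)(cos(2t)·(2,3) + sin(2t)·(-1,-1)), X_2 = e^(-2t)(sin(2t)·(2,3) - cos(2t)·(-1,-1)).
General solution: c_1X_1 + c_2X_2.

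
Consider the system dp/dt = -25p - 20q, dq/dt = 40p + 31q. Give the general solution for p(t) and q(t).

p(t) = K_1e^(3t)sin(4t) + 2K_1e^(3t)cos(4t) + 2K_2e^(3t)sin(4t) - K_2e^(3t)cos(4t), q(t) = -K_1e^(3t)sin(4t) - 3K_1e^(3t)cos(4t) - 3K_2e^(3t)sin(4t) + K_2e^(3t)cos(4t)

Coefficient matrix A = [[-25, -20], [40, 31]].
Characteristic polynomial det(A - λI) = λ^2 - 6λ + 25 = 0.
Eigenvalues λ = 3 ± 4i (complex conjugate pair).
For λ=3+4i: an eigenvector is (2,-3) - i(1,-1) = (2 - i, -3 + i).
A real fundamental pair from Re and Im of e^((3+4i)t)v: X_1 = e^(3t)(cos(4t)·(2,-3) + sin(4t)·(1,-1)), X_2 = e^(3t)(sin(4t)·(2,-3) - cos(4t)·(1,-1)).
General solution: K_1X_1 + K_2X_2.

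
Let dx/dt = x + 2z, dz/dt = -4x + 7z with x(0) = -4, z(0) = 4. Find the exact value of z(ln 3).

3564

A = [[1,2],[-4,7]]; eigenvalues λ = 3, 5.
Eigenvectors: (1,1) for λ=3, (-1,-2) for λ=5.
From the initial condition, c_1 = -12, c_2 = -8.
z(ln 3) = (-12)(3^3)(1) + (-8)(3^5)(-2) = 3564.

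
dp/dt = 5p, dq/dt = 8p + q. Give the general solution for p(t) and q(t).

Coefficient matrix A = [[5, 0], [8, 1]].
Characteristic polynomial det(A - λI) = λ^2 - 6λ + 5 = 0.
Eigenvalues λ = 5, 1.
For λ=5: (A-λI) row 2 is [8, -4], so an eigenvector is (1, 2).
For λ=1: (A-λI) row 1 is [4, 0], so an eigenvector is (0, 1).
General solution: C_1e^(5t)(1,2) + C_2e^(t)(0,1).

p(t) = C_1e^(5t), q(t) = 2C_1e^(5t) + C_2e^(t)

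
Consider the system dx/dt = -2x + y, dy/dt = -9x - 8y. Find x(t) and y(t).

x(t) = c_1e^(-5t) + c_2te^(-5t), y(t) = -3c_1e^(-5t) - 3c_2te^(-5t) + c_2e^(-5t)

Coefficient matrix A = [[-2, 1], [-9, -8]].
Characteristic polynomial det(A - λI) = λ^2 + 10λ + 25 = 0.
Single eigenvalue λ = -5 with algebraic multiplicity 2.
Eigenvector v = (1,-3); generalized eigenvector w with (A-λI)w=v is (0,1).
General solution: e^(-5t)[c_1·v + c_2·(t·v + w)].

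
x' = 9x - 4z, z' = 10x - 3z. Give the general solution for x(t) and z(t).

x(t) = -C_1e^(3t)sin(2t) + C_1e^(3t)cos(2t) + C_2e^(3t)sin(2t) + C_2e^(3t)cos(2t), z(t) = -C_1e^(3t)sin(2t) + 2C_1e^(3t)cos(2t) + 2C_2e^(3t)sin(2t) + C_2e^(3t)cos(2t)

Coefficient matrix A = [[9, -4], [10, -3]].
Characteristic polynomial det(A - λI) = λ^2 - 6λ + 13 = 0.
Eigenvalues λ = 3 ± 2i (complex conjugate pair).
For λ=3+2i: an eigenvector is (1,2) - i(-1,-1) = (1 + i, 2 + i).
A real fundamental pair from Re and Im of e^((3+2i)t)v: X_1 = e^(3t)(cos(2t)·(1,2) + sin(2t)·(-1,-1)), X_2 = e^(3t)(sin(2t)·(1,2) - cos(2t)·(-1,-1)).
General solution: C_1X_1 + C_2X_2.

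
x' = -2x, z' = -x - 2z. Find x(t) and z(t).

x(t) = -c_2e^(-2t), z(t) = c_1e^(-2t) + c_2te^(-2t) - c_2e^(-2t)

Coefficient matrix A = [[-2, 0], [-1, -2]].
Characteristic polynomial det(A - λI) = λ^2 + 4λ + 4 = 0.
Single eigenvalue λ = -2 with algebraic multiplicity 2.
Eigenvector v = (0,1); generalized eigenvector w with (A-λI)w=v is (-1,-1).
General solution: e^(-2t)[c_1·v + c_2·(t·v + w)].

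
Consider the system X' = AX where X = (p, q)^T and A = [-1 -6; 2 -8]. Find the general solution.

p(t) = -2c_1e^(-4t) + 3c_2e^(-5t), q(t) = -c_1e^(-4t) + 2c_2e^(-5t)

Coefficient matrix A = [[-1, -6], [2, -8]].
Characteristic polynomial det(A - λI) = λ^2 + 9λ + 20 = 0.
Eigenvalues λ = -4, -5.
For λ=-4: (A-λI) row 1 is [3, -6], so an eigenvector is (-2, -1).
For λ=-5: (A-λI) row 1 is [4, -6], so an eigenvector is (3, 2).
General solution: c_1e^(-4t)(-2,-1) + c_2e^(-5t)(3,2).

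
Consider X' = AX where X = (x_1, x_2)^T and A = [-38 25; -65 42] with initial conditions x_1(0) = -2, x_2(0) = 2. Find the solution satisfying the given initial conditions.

Coefficient matrix A = [[-38, 25], [-65, 42]].
Characteristic polynomial det(A - λI) = λ^2 - 4λ + 29 = 0.
Eigenvalues λ = 2 ± 5i (complex conjugate pair).
For λ=2+5i: an eigenvector is (-1,-2) - i(-2,-3) = (-1 + 2i, -2 + 3i).
A real fundamental pair from Re and Im of e^((2+5i)t)v: X_1 = e^(2t)(cos(5t)·(-1,-2) + sin(5t)·(-2,-3)), X_2 = e^(2t)(sin(5t)·(-1,-2) - cos(5t)·(-2,-3)).
General solution: C_1X_1 + C_2X_2.
Applying x_1(0)=-2, x_2(0)=2 gives C_1=-10, C_2=-6.

x_1(t) = 26e^(2t)sin(5t) - 2e^(2t)cos(5t), x_2(t) = 42e^(2t)sin(5t) + 2e^(2t)cos(5t)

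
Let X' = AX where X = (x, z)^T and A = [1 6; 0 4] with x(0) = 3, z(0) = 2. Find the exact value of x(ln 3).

A = [[1,6],[0,4]]; eigenvalues λ = 4, 1.
Eigenvectors: (2,1) for λ=4, (1,0) for λ=1.
From the initial condition, c_1 = 2, c_2 = -1.
x(ln 3) = (2)(3^4)(2) + (-1)(3^1)(1) = 321.

321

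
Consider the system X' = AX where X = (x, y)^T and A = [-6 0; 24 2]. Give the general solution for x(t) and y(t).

Coefficient matrix A = [[-6, 0], [24, 2]].
Characteristic polynomial det(A - λI) = λ^2 + 4λ - 12 = 0.
Eigenvalues λ = 2, -6.
For λ=2: (A-λI) row 1 is [-8, 0], so an eigenvector is (0, -1).
For λ=-6: (A-λI) row 2 is [24, 8], so an eigenvector is (-1, 3).
General solution: C_1e^(2t)(0,-1) + C_2e^(-6t)(-1,3).

x(t) = -C_2e^(-6t), y(t) = -C_1e^(2t) + 3C_2e^(-6t)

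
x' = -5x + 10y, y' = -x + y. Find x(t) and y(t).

Coefficient matrix A = [[-5, 10], [-1, 1]].
Characteristic polynomial det(A - λI) = λ^2 + 4λ + 5 = 0.
Eigenvalues λ = -2 ± i (complex conjugate pair).
For λ=-2+i: an eigenvector is (-1,0) - i(3,1) = (-1 - 3i, 0 - i).
A real fundamental pair from Re and Im of e^((-2+i)t)v: X_1 = e^(-2t)(cos(t)·(-1,0) + sin(t)·(3,1)), X_2 = e^(-2t)(sin(t)·(-1,0) - cos(t)·(3,1)).
General solution: c_1X_1 + c_2X_2.

x(t) = 3c_1e^(-2t)sin(t) - c_1e^(-2t)cos(t) - c_2e^(-2t)sin(t) - 3c_2e^(-2t)cos(t), y(t) = c_1e^(-2t)sin(t) - c_2e^(-2t)cos(t)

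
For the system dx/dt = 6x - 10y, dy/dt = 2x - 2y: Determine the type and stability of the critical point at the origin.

unstable spiral

A = [[6,-10],[2,-2]]; det(A-λI) = λ^2 - 4λ + 8.
λ = 2 ± 2i: positive real part.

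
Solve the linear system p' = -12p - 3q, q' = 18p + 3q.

Coefficient matrix A = [[-12, -3], [18, 3]].
Characteristic polynomial det(A - λI) = λ^2 + 9λ + 18 = 0.
Eigenvalues λ = -6, -3.
For λ=-6: (A-λI) row 1 is [-6, -3], so an eigenvector is (-1, 2).
For λ=-3: (A-λI) row 1 is [-9, -3], so an eigenvector is (-1, 3).
General solution: c_1e^(-6t)(-1,2) + c_2e^(-3t)(-1,3).

p(t) = -c_1e^(-6t) - c_2e^(-3t), q(t) = 2c_1e^(-6t) + 3c_2e^(-3t)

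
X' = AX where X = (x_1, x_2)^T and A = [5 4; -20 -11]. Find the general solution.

x_1(t) = C_1e^(-3t)sin(4t) - C_2e^(-3t)cos(4t), x_2(t) = -2C_1e^(-3t)sin(4t) + C_1e^(-3t)cos(4t) + C_2e^(-3t)sin(4t) + 2C_2e^(-3t)cos(4t)

Coefficient matrix A = [[5, 4], [-20, -11]].
Characteristic polynomial det(A - λI) = λ^2 + 6λ + 25 = 0.
Eigenvalues λ = -3 ± 4i (complex conjugate pair).
For λ=-3+4i: an eigenvector is (0,1) - i(1,-2) = (0 - i, 1 + 2i).
A real fundamental pair from Re and Im of e^((-3+4i)t)v: X_1 = e^(-3t)(cos(4t)·(0,1) + sin(4t)·(1,-2)), X_2 = e^(-3t)(sin(4t)·(0,1) - cos(4t)·(1,-2)).
General solution: C_1X_1 + C_2X_2.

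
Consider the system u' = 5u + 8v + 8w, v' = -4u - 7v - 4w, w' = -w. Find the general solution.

u(t) = -K_1e^(-3t) - 2K_2e^(t) - 4K_3e^(-t), v(t) = K_1e^(-3t) + K_2e^(t) + 2K_3e^(-t), w(t) = K_3e^(-t)

Coefficient matrix A = [[5, 8, 8], [-4, -7, -4], [0, 0, -1]].
det(A - λI) = 0 gives eigenvalues λ = -3, 1, -1.
For λ=-3: eigenvector (-1,1,0).
For λ=1: eigenvector (-2,1,0).
For λ=-1: eigenvector (-4,2,1).
General solution: K_1e^(-3t)(-1,1,0) + K_2e^(t)(-2,1,0) + K_3e^(-t)(-4,2,1).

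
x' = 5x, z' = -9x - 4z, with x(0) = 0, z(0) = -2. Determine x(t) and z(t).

x(t) = 0, z(t) = -2e^(-4t)

Coefficient matrix A = [[5, 0], [-9, -4]].
Characteristic polynomial det(A - λI) = λ^2 - λ - 20 = 0.
Eigenvalues λ = -4, 5.
For λ=-4: (A-λI) row 1 is [9, 0], so an eigenvector is (0, -1).
For λ=5: (A-λI) row 2 is [-9, -9], so an eigenvector is (-1, 1).
General solution: C_1e^(-4t)(0,-1) + C_2e^(5t)(-1,1).
Applying x(0)=0, z(0)=-2 gives C_1=2, C_2=0.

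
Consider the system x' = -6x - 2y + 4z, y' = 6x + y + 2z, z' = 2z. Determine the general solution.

x(t) = K_1e^(-2t) + 2K_2e^(-3t), y(t) = -2K_1e^(-2t) - 3K_2e^(-3t) + 2K_3e^(2t), z(t) = K_3e^(2t)

Coefficient matrix A = [[-6, -2, 4], [6, 1, 2], [0, 0, 2]].
det(A - λI) = 0 gives eigenvalues λ = -2, -3, 2.
For λ=-2: eigenvector (1,-2,0).
For λ=-3: eigenvector (2,-3,0).
For λ=2: eigenvector (0,2,1).
General solution: K_1e^(-2t)(1,-2,0) + K_2e^(-3t)(2,-3,0) + K_3e^(2t)(0,2,1).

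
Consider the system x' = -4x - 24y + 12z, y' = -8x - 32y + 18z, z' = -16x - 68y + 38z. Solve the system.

x(t) = K_1e^(-4t) + 2K_2e^(2t), y(t) = K_1e^(-4t) - K_2e^(2t) + K_3e^(4t), z(t) = 2K_1e^(-4t) - K_2e^(2t) + 2K_3e^(4t)

Coefficient matrix A = [[-4, -24, 12], [-8, -32, 18], [-16, -68, 38]].
det(A - λI) = 0 gives eigenvalues λ = -4, 2, 4.
For λ=-4: eigenvector (1,1,2).
For λ=2: eigenvector (2,-1,-1).
For λ=4: eigenvector (0,1,2).
General solution: K_1e^(-4t)(1,1,2) + K_2e^(2t)(2,-1,-1) + K_3e^(4t)(0,1,2).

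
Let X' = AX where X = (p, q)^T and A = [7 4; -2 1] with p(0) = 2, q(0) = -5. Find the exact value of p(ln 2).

-128

A = [[7,4],[-2,1]]; eigenvalues λ = 3, 5.
Eigenvectors: (1,-1) for λ=3, (2,-1) for λ=5.
From the initial condition, c_1 = 8, c_2 = -3.
p(ln 2) = (8)(2^3)(1) + (-3)(2^5)(2) = -128.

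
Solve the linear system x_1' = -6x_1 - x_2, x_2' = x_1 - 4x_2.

Coefficient matrix A = [[-6, -1], [1, -4]].
Characteristic polynomial det(A - λI) = λ^2 + 10λ + 25 = 0.
Single eigenvalue λ = -5 with algebraic multiplicity 2.
Eigenvector v = (1,-1); generalized eigenvector w with (A-λI)w=v is (1,-2).
General solution: e^(-5t)[C_1·v + C_2·(t·v + w)].

x_1(t) = C_1e^(-5t) + C_2te^(-5t) + C_2e^(-5t), x_2(t) = -C_1e^(-5t) - C_2te^(-5t) - 2C_2e^(-5t)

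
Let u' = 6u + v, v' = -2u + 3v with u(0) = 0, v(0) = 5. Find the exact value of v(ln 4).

A = [[6,1],[-2,3]]; eigenvalues λ = 4, 5.
Eigenvectors: (-1,2) for λ=4, (-1,1) for λ=5.
From the initial condition, c_1 = 5, c_2 = -5.
v(ln 4) = (5)(4^4)(2) + (-5)(4^5)(1) = -2560.

-2560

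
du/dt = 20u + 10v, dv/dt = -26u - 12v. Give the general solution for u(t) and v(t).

u(t) = -2K_1e^(4t)sin(2t) + K_1e^(4t)cos(2t) + K_2e^(4t)sin(2t) + 2K_2e^(4t)cos(2t), v(t) = 3K_1e^(4t)sin(2t) - 2K_1e^(4t)cos(2t) - 2K_2e^(4t)sin(2t) - 3K_2e^(4t)cos(2t)

Coefficient matrix A = [[20, 10], [-26, -12]].
Characteristic polynomial det(A - λI) = λ^2 - 8λ + 20 = 0.
Eigenvalues λ = 4 ± 2i (complex conjugate pair).
For λ=4+2i: an eigenvector is (1,-2) - i(-2,3) = (1 + 2i, -2 - 3i).
A real fundamental pair from Re and Im of e^((4+2i)t)v: X_1 = e^(4t)(cos(2t)·(1,-2) + sin(2t)·(-2,3)), X_2 = e^(4t)(sin(2t)·(1,-2) - cos(2t)·(-2,3)).
General solution: K_1X_1 + K_2X_2.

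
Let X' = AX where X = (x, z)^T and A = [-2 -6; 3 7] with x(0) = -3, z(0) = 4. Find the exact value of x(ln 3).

-399

A = [[-2,-6],[3,7]]; eigenvalues λ = 4, 1.
Eigenvectors: (-1,1) for λ=4, (-2,1) for λ=1.
From the initial condition, c_1 = 5, c_2 = -1.
x(ln 3) = (5)(3^4)(-1) + (-1)(3^1)(-2) = -399.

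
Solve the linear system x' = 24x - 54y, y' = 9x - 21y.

x(t) = -3K_1e^(6t) + 2K_2e^(-3t), y(t) = -K_1e^(6t) + K_2e^(-3t)

Coefficient matrix A = [[24, -54], [9, -21]].
Characteristic polynomial det(A - λI) = λ^2 - 3λ - 18 = 0.
Eigenvalues λ = 6, -3.
For λ=6: (A-λI) row 1 is [18, -54], so an eigenvector is (-3, -1).
For λ=-3: (A-λI) row 1 is [27, -54], so an eigenvector is (2, 1).
General solution: K_1e^(6t)(-3,-1) + K_2e^(-3t)(2,1).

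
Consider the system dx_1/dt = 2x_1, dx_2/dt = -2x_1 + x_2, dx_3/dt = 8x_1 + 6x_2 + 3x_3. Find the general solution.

x_1(t) = K_3e^(2t), x_2(t) = K_2e^(t) - 2K_3e^(2t), x_3(t) = K_1e^(3t) - 3K_2e^(t) + 4K_3e^(2t)

Coefficient matrix A = [[2, 0, 0], [-2, 1, 0], [8, 6, 3]].
det(A - λI) = 0 gives eigenvalues λ = 3, 1, 2.
For λ=3: eigenvector (0,0,1).
For λ=1: eigenvector (0,1,-3).
For λ=2: eigenvector (1,-2,4).
General solution: K_1e^(3t)(0,0,1) + K_2e^(t)(0,1,-3) + K_3e^(2t)(1,-2,4).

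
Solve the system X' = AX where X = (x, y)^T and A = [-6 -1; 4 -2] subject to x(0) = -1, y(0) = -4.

x(t) = 6te^(-4t) - e^(-4t), y(t) = -12te^(-4t) - 4e^(-4t)

Coefficient matrix A = [[-6, -1], [4, -2]].
Characteristic polynomial det(A - λI) = λ^2 + 8λ + 16 = 0.
Single eigenvalue λ = -4 with algebraic multiplicity 2.
Eigenvector v = (1,-2); generalized eigenvector w with (A-λI)w=v is (1,-3).
General solution: e^(-4t)[C_1·v + C_2·(t·v + w)].
Applying x(0)=-1, y(0)=-4 gives C_1=-7, C_2=6.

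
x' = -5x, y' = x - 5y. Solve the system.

x(t) = C_2e^(-5t), y(t) = C_1e^(-5t) + C_2te^(-5t) - 3C_2e^(-5t)

Coefficient matrix A = [[-5, 0], [1, -5]].
Characteristic polynomial det(A - λI) = λ^2 + 10λ + 25 = 0.
Single eigenvalue λ = -5 with algebraic multiplicity 2.
Eigenvector v = (0,1); generalized eigenvector w with (A-λI)w=v is (1,-3).
General solution: e^(-5t)[C_1·v + C_2·(t·v + w)].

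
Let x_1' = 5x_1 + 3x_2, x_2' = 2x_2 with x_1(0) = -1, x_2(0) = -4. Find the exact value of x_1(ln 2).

-144

A = [[5,3],[0,2]]; eigenvalues λ = 5, 2.
Eigenvectors: (-1,0) for λ=5, (-1,1) for λ=2.
From the initial condition, c_1 = 5, c_2 = -4.
x_1(ln 2) = (5)(2^5)(-1) + (-4)(2^2)(-1) = -144.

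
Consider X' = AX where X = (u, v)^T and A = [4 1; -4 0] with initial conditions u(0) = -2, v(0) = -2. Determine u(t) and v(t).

u(t) = -6te^(2t) - 2e^(2t), v(t) = 12te^(2t) - 2e^(2t)

Coefficient matrix A = [[4, 1], [-4, 0]].
Characteristic polynomial det(A - λI) = λ^2 - 4λ + 4 = 0.
Single eigenvalue λ = 2 with algebraic multiplicity 2.
Eigenvector v = (-1,2); generalized eigenvector w with (A-λI)w=v is (1,-3).
General solution: e^(2t)[K_1·v + K_2·(t·v + w)].
Applying u(0)=-2, v(0)=-2 gives K_1=8, K_2=6.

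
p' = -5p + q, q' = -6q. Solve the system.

p(t) = C_1e^(-5t) - C_2e^(-6t), q(t) = C_2e^(-6t)

Coefficient matrix A = [[-5, 1], [0, -6]].
Characteristic polynomial det(A - λI) = λ^2 + 11λ + 30 = 0.
Eigenvalues λ = -5, -6.
For λ=-5: (A-λI) row 1 is [0, 1], so an eigenvector is (1, 0).
For λ=-6: (A-λI) row 1 is [1, 1], so an eigenvector is (-1, 1).
General solution: C_1e^(-5t)(1,0) + C_2e^(-6t)(-1,1).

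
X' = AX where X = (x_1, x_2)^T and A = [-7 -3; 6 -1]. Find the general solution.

x_1(t) = C_1e^(-4t)cos(3t) + C_2e^(-4t)sin(3t), x_2(t) = C_1e^(-4t)sin(3t) - C_1e^(-4t)cos(3t) - C_2e^(-4t)sin(3t) - C_2e^(-4t)cos(3t)

Coefficient matrix A = [[-7, -3], [6, -1]].
Characteristic polynomial det(A - λI) = λ^2 + 8λ + 25 = 0.
Eigenvalues λ = -4 ± 3i (complex conjugate pair).
For λ=-4+3i: an eigenvector is (1,-1) - i(0,1) = (1, -1 - i).
A real fundamental pair from Re and Im of e^((-4+3i)t)v: X_1 = e^(-4t)(cos(3t)·(1,-1) + sin(3t)·(0,1)), X_2 = e^(-4t)(sin(3t)·(1,-1) - cos(3t)·(0,1)).
General solution: C_1X_1 + C_2X_2.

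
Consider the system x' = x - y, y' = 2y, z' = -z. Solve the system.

Coefficient matrix A = [[1, -1, 0], [0, 2, 0], [0, 0, -1]].
det(A - λI) = 0 gives eigenvalues λ = 1, 2, -1.
For λ=1: eigenvector (1,0,0).
For λ=2: eigenvector (-1,1,0).
For λ=-1: eigenvector (0,0,1).
General solution: c_1e^(t)(1,0,0) + c_2e^(2t)(-1,1,0) + c_3e^(-t)(0,0,1).

x(t) = c_1e^(t) - c_2e^(2t), y(t) = c_2e^(2t), z(t) = c_3e^(-t)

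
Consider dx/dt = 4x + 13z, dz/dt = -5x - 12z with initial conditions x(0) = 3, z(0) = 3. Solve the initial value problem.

Coefficient matrix A = [[4, 13], [-5, -12]].
Characteristic polynomial det(A - λI) = λ^2 + 8λ + 17 = 0.
Eigenvalues λ = -4 ± i (complex conjugate pair).
For λ=-4+i: an eigenvector is (3,-2) - i(-2,1) = (3 + 2i, -2 - i).
A real fundamental pair from Re and Im of e^((-4+i)t)v: X_1 = e^(-4t)(cos(t)·(3,-2) + sin(t)·(-2,1)), X_2 = e^(-4t)(sin(t)·(3,-2) - cos(t)·(-2,1)).
General solution: c_1X_1 + c_2X_2.
Applying x(0)=3, z(0)=3 gives c_1=-9, c_2=15.

x(t) = 63e^(-4t)sin(t) + 3e^(-4t)cos(t), z(t) = -39e^(-4t)sin(t) + 3e^(-4t)cos(t)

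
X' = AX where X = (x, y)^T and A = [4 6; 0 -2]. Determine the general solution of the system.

x(t) = -K_1e^(4t) + K_2e^(-2t), y(t) = -K_2e^(-2t)

Coefficient matrix A = [[4, 6], [0, -2]].
Characteristic polynomial det(A - λI) = λ^2 - 2λ - 8 = 0.
Eigenvalues λ = 4, -2.
For λ=4: (A-λI) row 1 is [0, 6], so an eigenvector is (-1, 0).
For λ=-2: (A-λI) row 1 is [6, 6], so an eigenvector is (1, -1).
General solution: K_1e^(4t)(-1,0) + K_2e^(-2t)(1,-1).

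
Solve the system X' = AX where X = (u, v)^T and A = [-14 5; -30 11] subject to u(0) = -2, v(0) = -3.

Coefficient matrix A = [[-14, 5], [-30, 11]].
Characteristic polynomial det(A - λI) = λ^2 + 3λ - 4 = 0.
Eigenvalues λ = -4, 1.
For λ=-4: (A-λI) row 1 is [-10, 5], so an eigenvector is (-1, -2).
For λ=1: (A-λI) row 1 is [-15, 5], so an eigenvector is (-1, -3).
General solution: c_1e^(-4t)(-1,-2) + c_2e^(t)(-1,-3).
Applying u(0)=-2, v(0)=-3 gives c_1=3, c_2=-1.

u(t) = e^(t) - 3e^(-4t), v(t) = 3e^(t) - 6e^(-4t)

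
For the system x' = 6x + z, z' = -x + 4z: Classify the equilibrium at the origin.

A = [[6,1],[-1,4]]; det(A-λI) = λ^2 - 10λ + 25.
repeated λ = 5 with a single eigenvector.

unstable improper node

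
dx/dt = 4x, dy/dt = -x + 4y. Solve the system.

Coefficient matrix A = [[4, 0], [-1, 4]].
Characteristic polynomial det(A - λI) = λ^2 - 8λ + 16 = 0.
Single eigenvalue λ = 4 with algebraic multiplicity 2.
Eigenvector v = (0,-1); generalized eigenvector w with (A-λI)w=v is (1,-3).
General solution: e^(4t)[c_1·v + c_2·(t·v + w)].

x(t) = c_2e^(4t), y(t) = -c_1e^(4t) - c_2te^(4t) - 3c_2e^(4t)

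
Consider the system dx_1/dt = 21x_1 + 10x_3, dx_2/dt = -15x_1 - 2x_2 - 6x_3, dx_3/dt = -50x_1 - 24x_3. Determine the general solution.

x_1(t) = -2c_1e^(-4t) + c_3e^(t), x_2(t) = c_2e^(-2t) - c_3e^(t), x_3(t) = 5c_1e^(-4t) - 2c_3e^(t)

Coefficient matrix A = [[21, 0, 10], [-15, -2, -6], [-50, 0, -24]].
det(A - λI) = 0 gives eigenvalues λ = -4, -2, 1.
For λ=-4: eigenvector (-2,0,5).
For λ=-2: eigenvector (0,1,0).
For λ=1: eigenvector (1,-1,-2).
General solution: c_1e^(-4t)(-2,0,5) + c_2e^(-2t)(0,1,0) + c_3e^(t)(1,-1,-2).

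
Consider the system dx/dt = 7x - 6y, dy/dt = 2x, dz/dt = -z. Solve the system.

x(t) = -3C_1e^(3t) + 2C_2e^(4t), y(t) = -2C_1e^(3t) + C_2e^(4t), z(t) = C_3e^(-t)

Coefficient matrix A = [[7, -6, 0], [2, 0, 0], [0, 0, -1]].
det(A - λI) = 0 gives eigenvalues λ = 3, 4, -1.
For λ=3: eigenvector (-3,-2,0).
For λ=4: eigenvector (2,1,0).
For λ=-1: eigenvector (0,0,1).
General solution: C_1e^(3t)(-3,-2,0) + C_2e^(4t)(2,1,0) + C_3e^(-t)(0,0,1).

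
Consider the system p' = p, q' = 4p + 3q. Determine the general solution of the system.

Coefficient matrix A = [[1, 0], [4, 3]].
Characteristic polynomial det(A - λI) = λ^2 - 4λ + 3 = 0.
Eigenvalues λ = 3, 1.
For λ=3: (A-λI) row 1 is [-2, 0], so an eigenvector is (0, 1).
For λ=1: (A-λI) row 2 is [4, 2], so an eigenvector is (-1, 2).
General solution: C_1e^(3t)(0,1) + C_2e^(t)(-1,2).

p(t) = -C_2e^(t), q(t) = C_1e^(3t) + 2C_2e^(t)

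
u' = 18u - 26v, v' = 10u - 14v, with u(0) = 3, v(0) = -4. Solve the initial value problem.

Coefficient matrix A = [[18, -26], [10, -14]].
Characteristic polynomial det(A - λI) = λ^2 - 4λ + 8 = 0.
Eigenvalues λ = 2 ± 2i (complex conjugate pair).
For λ=2+2i: an eigenvector is (2,1) - i(3,2) = (2 - 3i, 1 - 2i).
A real fundamental pair from Re and Im of e^((2+2i)t)v: X_1 = e^(2t)(cos(2t)·(2,1) + sin(2t)·(3,2)), X_2 = e^(2t)(sin(2t)·(2,1) - cos(2t)·(3,2)).
General solution: K_1X_1 + K_2X_2.
Applying u(0)=3, v(0)=-4 gives K_1=18, K_2=11.

u(t) = 76e^(2t)sin(2t) + 3e^(2t)cos(2t), v(t) = 47e^(2t)sin(2t) - 4e^(2t)cos(2t)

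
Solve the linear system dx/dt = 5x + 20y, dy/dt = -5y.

x(t) = K_1e^(5t) + 2K_2e^(-5t), y(t) = -K_2e^(-5t)

Coefficient matrix A = [[5, 20], [0, -5]].
Characteristic polynomial det(A - λI) = λ^2 - 25 = 0.
Eigenvalues λ = 5, -5.
For λ=5: (A-λI) row 1 is [0, 20], so an eigenvector is (1, 0).
For λ=-5: (A-λI) row 1 is [10, 20], so an eigenvector is (2, -1).
General solution: K_1e^(5t)(1,0) + K_2e^(-5t)(2,-1).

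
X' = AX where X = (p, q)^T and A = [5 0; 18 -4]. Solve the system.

Coefficient matrix A = [[5, 0], [18, -4]].
Characteristic polynomial det(A - λI) = λ^2 - λ - 20 = 0.
Eigenvalues λ = 5, -4.
For λ=5: (A-λI) row 2 is [18, -9], so an eigenvector is (-1, -2).
For λ=-4: (A-λI) row 1 is [9, 0], so an eigenvector is (0, -1).
General solution: C_1e^(5t)(-1,-2) + C_2e^(-4t)(0,-1).

p(t) = -C_1e^(5t), q(t) = -2C_1e^(5t) - C_2e^(-4t)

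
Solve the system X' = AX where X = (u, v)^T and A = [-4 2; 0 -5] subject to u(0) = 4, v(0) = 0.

u(t) = 4e^(-4t), v(t) = 0

Coefficient matrix A = [[-4, 2], [0, -5]].
Characteristic polynomial det(A - λI) = λ^2 + 9λ + 20 = 0.
Eigenvalues λ = -4, -5.
For λ=-4: (A-λI) row 1 is [0, 2], so an eigenvector is (1, 0).
For λ=-5: (A-λI) row 1 is [1, 2], so an eigenvector is (-2, 1).
General solution: C_1e^(-4t)(1,0) + C_2e^(-5t)(-2,1).
Applying u(0)=4, v(0)=0 gives C_1=4, C_2=0.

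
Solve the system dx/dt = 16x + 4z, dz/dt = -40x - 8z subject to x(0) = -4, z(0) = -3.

Coefficient matrix A = [[16, 4], [-40, -8]].
Characteristic polynomial det(A - λI) = λ^2 - 8λ + 32 = 0.
Eigenvalues λ = 4 ± 4i (complex conjugate pair).
For λ=4+4i: an eigenvector is (0,1) - i(1,-3) = (0 - i, 1 + 3i).
A real fundamental pair from Re and Im of e^((4+4i)t)v: X_1 = e^(4t)(cos(4t)·(0,1) + sin(4t)·(1,-3)), X_2 = e^(4t)(sin(4t)·(0,1) - cos(4t)·(1,-3)).
General solution: c_1X_1 + c_2X_2.
Applying x(0)=-4, z(0)=-3 gives c_1=-15, c_2=4.

x(t) = -15e^(4t)sin(4t) - 4e^(4t)cos(4t), z(t) = 49e^(4t)sin(4t) - 3e^(4t)cos(4t)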